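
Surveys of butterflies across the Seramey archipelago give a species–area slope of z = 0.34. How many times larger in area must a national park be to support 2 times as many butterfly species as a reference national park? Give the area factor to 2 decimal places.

7.68

(A₂/A₁)^0.34 = 2, so A₂/A₁ = 2^(1/0.34) = 2^2.941
ln(A₂/A₁) = ln 2 / 0.34 = 0.6931 / 0.34 = 2.0387
A₂/A₁ = e^2.0387 ≈ 7.68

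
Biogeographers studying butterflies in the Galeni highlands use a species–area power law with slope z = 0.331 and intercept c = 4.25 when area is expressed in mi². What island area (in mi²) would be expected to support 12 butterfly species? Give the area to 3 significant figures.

12 = 4.25 × A^0.331  ⇒  A^0.331 = 12/4.25 = 2.824
ln A = ln(2.824) / 0.331 = 1.0380 / 0.331 = 3.1359
A = e^3.1359 ≈ 23.01 mi²

23.0 mi²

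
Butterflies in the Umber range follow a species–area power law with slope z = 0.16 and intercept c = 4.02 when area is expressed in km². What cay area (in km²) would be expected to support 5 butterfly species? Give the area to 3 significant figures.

3.91 km²

5 = 4.02 × A^0.16  ⇒  A^0.16 = 5/4.02 = 1.244
ln A = ln(1.244) / 0.16 = 0.2182 / 0.16 = 1.3635
A = e^1.3635 ≈ 3.91 km²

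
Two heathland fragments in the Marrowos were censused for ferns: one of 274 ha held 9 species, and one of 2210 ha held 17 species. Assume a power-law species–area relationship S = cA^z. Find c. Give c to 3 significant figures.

z = ln(S₂/S₁) / ln(A₂/A₁) = ln(17/9) / ln(2210/274) = 0.6360 / 2.0876 = 0.3046
c = S₁ / A₁^z = 9 / 274^0.3046 = 9 / 5.529 = 1.628

1.63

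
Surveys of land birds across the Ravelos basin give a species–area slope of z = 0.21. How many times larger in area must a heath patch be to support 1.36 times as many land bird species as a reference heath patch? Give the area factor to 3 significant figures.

(A₂/A₁)^0.21 = 1.36, so A₂/A₁ = 1.36^(1/0.21) = 1.36^4.762
ln(A₂/A₁) = ln 1.36 / 0.21 = 0.3075 / 0.21 = 1.4642
A₂/A₁ = e^1.4642 ≈ 4.324

4.32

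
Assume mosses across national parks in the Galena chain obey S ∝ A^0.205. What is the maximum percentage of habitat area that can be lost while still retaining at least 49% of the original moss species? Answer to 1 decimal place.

Need (A_new/A_old)^0.205 = 0.49, so A_new/A_old = 0.49^(1/0.205) = 0.49^4.878
ln(A_new/A_old) = ln 0.49 / 0.205 = -0.7133 / 0.205 = -3.4798
A_new/A_old = e^-3.4798 ≈ 0.03081
Fraction that can be lost = 1 − 0.03081 = 0.9692

96.9%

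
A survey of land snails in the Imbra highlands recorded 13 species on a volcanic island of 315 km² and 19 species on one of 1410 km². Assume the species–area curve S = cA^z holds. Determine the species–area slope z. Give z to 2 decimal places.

0.25

Taking logs: ln S = ln c + z ln A, so z = (ln S₂ − ln S₁)/(ln A₂ − ln A₁).
z = ln(19/13) / ln(1410/315) = ln(1.462) / ln(4.476) = 0.3795 / 1.4988 = 0.2532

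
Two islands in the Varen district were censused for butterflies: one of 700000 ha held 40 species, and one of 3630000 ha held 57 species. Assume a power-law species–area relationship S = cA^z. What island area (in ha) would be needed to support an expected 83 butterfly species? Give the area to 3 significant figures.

20800000 ha

z = ln(57/40) / ln(3630000/700000) = 0.3542 / 1.6459 = 0.2152
c = 40 / 700000^0.2152 = 40 / 18.1 = 2.209
A = (83/2.209)^(1/0.2152) ⇒ ln A = ln(37.57)/0.2152 = 16.8511
A = e^16.8511 ≈ 20813488 ha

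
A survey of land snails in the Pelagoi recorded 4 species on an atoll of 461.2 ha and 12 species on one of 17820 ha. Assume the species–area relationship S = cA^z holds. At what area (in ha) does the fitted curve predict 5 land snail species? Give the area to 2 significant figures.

z = ln(12/4) / ln(17820/461.2) = 1.0986 / 3.6542 = 0.3006
c = 4 / 461.2^0.3006 = 4 / 6.322 = 0.6327
A = (5/0.6327)^(1/0.3006) ⇒ ln A = ln(7.903)/0.3006 = 6.8761
A = e^6.8761 ≈ 968.8 ha

970 ha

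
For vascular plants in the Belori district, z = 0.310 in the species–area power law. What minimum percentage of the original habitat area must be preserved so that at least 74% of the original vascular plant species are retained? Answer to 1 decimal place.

Need (A_new/A_old)^0.31 = 0.74, so A_new/A_old = 0.74^(1/0.31) = 0.74^3.226
ln(A_new/A_old) = ln 0.74 / 0.31 = -0.3011 / 0.31 = -0.9713
A_new/A_old = e^-0.9713 ≈ 0.3786

37.9%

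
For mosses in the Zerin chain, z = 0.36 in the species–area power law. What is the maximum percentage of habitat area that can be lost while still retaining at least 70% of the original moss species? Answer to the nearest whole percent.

Need (A_new/A_old)^0.36 = 0.7, so A_new/A_old = 0.7^(1/0.36) = 0.7^2.778
ln(A_new/A_old) = ln 0.7 / 0.36 = -0.3567 / 0.36 = -0.9908
A_new/A_old = e^-0.9908 ≈ 0.3713
Fraction that can be lost = 1 − 0.3713 = 0.6287

63%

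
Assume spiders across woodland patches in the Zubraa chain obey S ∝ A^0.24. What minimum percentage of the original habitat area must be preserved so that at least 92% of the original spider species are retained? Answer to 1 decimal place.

Need (A_new/A_old)^0.24 = 0.92, so A_new/A_old = 0.92^(1/0.24) = 0.92^4.167
ln(A_new/A_old) = ln 0.92 / 0.24 = -0.0834 / 0.24 = -0.3474
A_new/A_old = e^-0.3474 ≈ 0.7065

70.7%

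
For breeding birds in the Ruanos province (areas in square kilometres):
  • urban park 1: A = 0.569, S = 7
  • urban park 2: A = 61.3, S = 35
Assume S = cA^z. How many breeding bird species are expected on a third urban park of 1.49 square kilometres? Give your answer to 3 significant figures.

z = ln(35/7) / ln(61.3/0.569) = 1.6094 / 4.6797 = 0.3439
c = 7 / 0.569^0.3439 = 7 / 0.8237 = 8.498
S₃ = 8.498 × 1.49^0.3439 = 8.498 × 1.147 ≈ 9.747

9.75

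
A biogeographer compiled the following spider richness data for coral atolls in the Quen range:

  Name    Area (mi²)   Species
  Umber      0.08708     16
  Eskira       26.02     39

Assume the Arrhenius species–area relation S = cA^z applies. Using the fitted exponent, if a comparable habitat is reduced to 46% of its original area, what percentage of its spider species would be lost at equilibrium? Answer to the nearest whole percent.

z = ln(39/16) / ln(26.02/0.08708) = 0.8910 / 5.6998 = 0.1563
S_new/S_old = (A_new/A_old)^z = 0.46^0.1563 = exp(0.1563 × -0.7765) = 0.8857
Fraction lost = 1 − 0.8857 = 0.1143

11%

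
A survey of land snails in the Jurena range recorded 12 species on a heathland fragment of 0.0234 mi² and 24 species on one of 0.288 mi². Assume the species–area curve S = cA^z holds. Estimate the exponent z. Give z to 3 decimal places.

Taking logs: ln S = ln c + z ln A, so z = (ln S₂ − ln S₁)/(ln A₂ − ln A₁).
z = ln(24/12) / ln(0.288/0.0234) = ln(2) / ln(12.31) = 0.6931 / 2.5102 = 0.2761

0.276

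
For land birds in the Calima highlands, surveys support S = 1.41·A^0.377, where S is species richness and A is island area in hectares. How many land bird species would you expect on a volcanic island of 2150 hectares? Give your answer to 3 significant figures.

S = 1.41 × 2150^0.377
ln S = ln 1.41 + 0.377 × ln 2150 = 0.3436 + 0.377 × 7.6732 = 3.2364
S = e^3.2364 ≈ 25.44

25.4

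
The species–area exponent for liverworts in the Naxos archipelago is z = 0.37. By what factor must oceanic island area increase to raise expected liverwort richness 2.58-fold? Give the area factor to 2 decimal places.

12.96

(A₂/A₁)^0.37 = 2.58, so A₂/A₁ = 2.58^(1/0.37) = 2.58^2.703
ln(A₂/A₁) = ln 2.58 / 0.37 = 0.9478 / 0.37 = 2.5616
A₂/A₁ = e^2.5616 ≈ 12.96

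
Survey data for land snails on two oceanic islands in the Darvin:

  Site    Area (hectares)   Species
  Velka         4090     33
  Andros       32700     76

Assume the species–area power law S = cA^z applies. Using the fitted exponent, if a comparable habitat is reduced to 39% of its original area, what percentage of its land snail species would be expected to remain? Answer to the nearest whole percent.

z = ln(76/33) / ln(32700/4090) = 0.8342 / 2.0788 = 0.4013
S_new/S_old = (A_new/A_old)^z = 0.39^0.4013 = exp(0.4013 × -0.9416) = 0.6853

69%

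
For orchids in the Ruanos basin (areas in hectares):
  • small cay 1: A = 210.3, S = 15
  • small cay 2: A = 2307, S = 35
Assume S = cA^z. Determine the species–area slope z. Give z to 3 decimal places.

0.354

Taking logs: ln S = ln c + z ln A, so z = (ln S₂ − ln S₁)/(ln A₂ − ln A₁).
z = ln(35/15) / ln(2307/210.3) = ln(2.333) / ln(10.97) = 0.8473 / 2.3952 = 0.3538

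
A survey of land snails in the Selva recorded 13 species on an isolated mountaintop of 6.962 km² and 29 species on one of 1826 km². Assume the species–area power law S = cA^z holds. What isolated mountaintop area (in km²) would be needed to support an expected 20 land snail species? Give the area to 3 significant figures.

z = ln(29/13) / ln(1826/6.962) = 0.8023 / 5.5694 = 0.1441
c = 13 / 6.962^0.1441 = 13 / 1.323 = 9.83
A = (20/9.83)^(1/0.1441) ⇒ ln A = ln(2.035)/0.1441 = 4.9307
A = e^4.9307 ≈ 138.5 km²

138 km²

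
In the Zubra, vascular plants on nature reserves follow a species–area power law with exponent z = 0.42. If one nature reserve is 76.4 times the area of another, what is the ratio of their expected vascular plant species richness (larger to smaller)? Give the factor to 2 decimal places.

6.18

S₂/S₁ = (A₂/A₁)^z = 76.4^0.42
ln(S₂/S₁) = 0.42 × ln 76.4 = 0.42 × 4.3360 = 1.8211
S₂/S₁ = e^1.8211 ≈ 6.179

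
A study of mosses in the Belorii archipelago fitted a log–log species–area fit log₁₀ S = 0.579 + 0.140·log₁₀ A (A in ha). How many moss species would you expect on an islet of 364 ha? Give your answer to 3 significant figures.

8.66

S = 3.793 × 364^0.14 = 3.793 × 2.283 ≈ 8.661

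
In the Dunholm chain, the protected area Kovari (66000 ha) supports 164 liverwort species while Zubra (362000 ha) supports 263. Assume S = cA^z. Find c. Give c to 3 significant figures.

z = ln(S₂/S₁) / ln(A₂/A₁) = ln(263/164) / ln(362000/66000) = 0.4723 / 1.7020 = 0.2775
c = S₁ / A₁^z = 164 / 66000^0.2775 = 164 / 21.75 = 7.542

7.54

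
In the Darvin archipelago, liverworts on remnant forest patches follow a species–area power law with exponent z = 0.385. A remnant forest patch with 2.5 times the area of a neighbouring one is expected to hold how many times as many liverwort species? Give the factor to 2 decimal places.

1.42

S₂/S₁ = (A₂/A₁)^z = 2.5^0.385
ln(S₂/S₁) = 0.385 × ln 2.5 = 0.385 × 0.9163 = 0.3528
S₂/S₁ = e^0.3528 ≈ 1.423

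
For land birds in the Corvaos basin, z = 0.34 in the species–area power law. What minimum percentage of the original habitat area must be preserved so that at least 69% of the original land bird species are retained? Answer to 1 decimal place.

Need (A_new/A_old)^0.34 = 0.69, so A_new/A_old = 0.69^(1/0.34) = 0.69^2.941
ln(A_new/A_old) = ln 0.69 / 0.34 = -0.3711 / 0.34 = -1.0914
A_new/A_old = e^-1.0914 ≈ 0.3358

33.6%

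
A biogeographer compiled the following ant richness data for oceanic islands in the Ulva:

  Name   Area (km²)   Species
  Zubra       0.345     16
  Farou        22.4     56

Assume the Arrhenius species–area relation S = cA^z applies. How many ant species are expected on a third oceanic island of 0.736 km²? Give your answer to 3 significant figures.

20.1

z = ln(56/16) / ln(22.4/0.345) = 1.2528 / 4.1733 = 0.3002
c = 16 / 0.345^0.3002 = 16 / 0.7265 = 22.02
S₃ = 22.02 × 0.736^0.3002 = 22.02 × 0.9121 ≈ 20.09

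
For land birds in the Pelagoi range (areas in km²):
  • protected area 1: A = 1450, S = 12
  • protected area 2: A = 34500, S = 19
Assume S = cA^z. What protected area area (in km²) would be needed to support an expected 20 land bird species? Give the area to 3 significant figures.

z = ln(19/12) / ln(34500/1450) = 0.4595 / 3.1694 = 0.1450
c = 12 / 1450^0.1450 = 12 / 2.873 = 4.177
A = (20/4.177)^(1/0.1450) ⇒ ln A = ln(4.789)/0.1450 = 10.8025
A = e^10.8025 ≈ 49143 km²

49100 km²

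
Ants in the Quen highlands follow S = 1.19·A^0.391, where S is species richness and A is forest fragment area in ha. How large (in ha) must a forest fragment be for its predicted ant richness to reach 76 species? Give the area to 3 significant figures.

76 = 1.19 × A^0.391  ⇒  A^0.391 = 76/1.19 = 63.87
ln A = ln(63.87) / 0.391 = 4.1568 / 0.391 = 10.6312
A = e^10.6312 ≈ 41405 ha

41400 ha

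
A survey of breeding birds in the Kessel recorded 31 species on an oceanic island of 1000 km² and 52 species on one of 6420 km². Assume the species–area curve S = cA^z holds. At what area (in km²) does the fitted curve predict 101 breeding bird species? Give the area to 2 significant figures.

z = ln(52/31) / ln(6420/1000) = 0.5173 / 1.8594 = 0.2782
c = 31 / 1000^0.2782 = 31 / 6.832 = 4.537
A = (101/4.537)^(1/0.2782) ⇒ ln A = ln(22.26)/0.2782 = 11.1537
A = e^11.1537 ≈ 69819 km²

70000 km²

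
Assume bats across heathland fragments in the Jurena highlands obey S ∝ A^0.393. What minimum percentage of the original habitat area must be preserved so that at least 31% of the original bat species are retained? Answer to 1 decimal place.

5.1%

Need (A_new/A_old)^0.393 = 0.31, so A_new/A_old = 0.31^(1/0.393) = 0.31^2.545
ln(A_new/A_old) = ln 0.31 / 0.393 = -1.1712 / 0.393 = -2.9801
A_new/A_old = e^-2.9801 ≈ 0.05079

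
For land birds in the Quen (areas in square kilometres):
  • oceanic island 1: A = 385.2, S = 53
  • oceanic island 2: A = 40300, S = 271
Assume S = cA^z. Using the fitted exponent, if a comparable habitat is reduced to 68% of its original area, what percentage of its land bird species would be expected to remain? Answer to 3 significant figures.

87.3%

z = ln(271/53) / ln(40300/385.2) = 1.6318 / 4.6503 = 0.3509
S_new/S_old = (A_new/A_old)^z = 0.68^0.3509 = exp(0.3509 × -0.3857) = 0.8734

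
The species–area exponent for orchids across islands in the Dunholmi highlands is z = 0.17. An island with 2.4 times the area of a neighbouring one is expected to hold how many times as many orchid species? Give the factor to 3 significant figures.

1.16

S₂/S₁ = (A₂/A₁)^z = 2.4^0.17
ln(S₂/S₁) = 0.17 × ln 2.4 = 0.17 × 0.8755 = 0.1488
S₂/S₁ = e^0.1488 ≈ 1.16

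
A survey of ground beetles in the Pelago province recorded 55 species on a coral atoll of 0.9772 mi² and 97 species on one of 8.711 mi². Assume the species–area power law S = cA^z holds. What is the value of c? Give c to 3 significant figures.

z = ln(S₂/S₁) / ln(A₂/A₁) = ln(97/55) / ln(8.711/0.9772) = 0.5674 / 2.1877 = 0.2594
c = S₁ / A₁^z = 55 / 0.9772^0.2594 = 55 / 0.994 = 55.33

55.3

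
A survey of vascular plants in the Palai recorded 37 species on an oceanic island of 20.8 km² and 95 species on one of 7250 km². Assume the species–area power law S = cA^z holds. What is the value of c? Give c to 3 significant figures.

22.7

z = ln(S₂/S₁) / ln(A₂/A₁) = ln(95/37) / ln(7250/20.8) = 0.9430 / 5.8538 = 0.1611
c = S₁ / A₁^z = 37 / 20.8^0.1611 = 37 / 1.63 = 22.69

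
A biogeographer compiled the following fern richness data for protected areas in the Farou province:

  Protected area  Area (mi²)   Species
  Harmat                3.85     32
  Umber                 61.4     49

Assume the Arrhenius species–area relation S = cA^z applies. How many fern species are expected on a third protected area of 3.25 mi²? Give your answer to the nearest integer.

z = ln(49/32) / ln(61.4/3.85) = 0.4261 / 2.7693 = 0.1539
c = 32 / 3.85^0.1539 = 32 / 1.23 = 26.01
S₃ = 26.01 × 3.25^0.1539 = 26.01 × 1.199 ≈ 31.18

31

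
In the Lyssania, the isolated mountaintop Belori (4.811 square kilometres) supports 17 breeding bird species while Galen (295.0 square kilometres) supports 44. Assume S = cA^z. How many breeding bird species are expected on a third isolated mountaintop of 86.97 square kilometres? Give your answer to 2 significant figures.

z = ln(44/17) / ln(295/4.811) = 0.9510 / 4.1161 = 0.2310
c = 17 / 4.811^0.2310 = 17 / 1.438 = 11.83
S₃ = 11.83 × 86.97^0.2310 = 11.83 × 2.806 ≈ 33.18

33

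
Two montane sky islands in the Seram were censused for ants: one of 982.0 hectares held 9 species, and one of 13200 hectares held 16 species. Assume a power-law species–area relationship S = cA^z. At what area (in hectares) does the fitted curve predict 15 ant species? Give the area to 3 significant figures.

z = ln(16/9) / ln(13200/982) = 0.5754 / 2.5984 = 0.2214
c = 9 / 982^0.2214 = 9 / 4.598 = 1.957
A = (15/1.957)^(1/0.2214) ⇒ ln A = ln(7.663)/0.2214 = 9.1965
A = e^9.1965 ≈ 9863 hectares

9860 hectares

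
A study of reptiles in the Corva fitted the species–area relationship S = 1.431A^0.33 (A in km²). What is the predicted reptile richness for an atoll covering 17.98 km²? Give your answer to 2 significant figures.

S = 1.431 × 17.98^0.33 = 1.431 × 2.595 ≈ 3.713

3.7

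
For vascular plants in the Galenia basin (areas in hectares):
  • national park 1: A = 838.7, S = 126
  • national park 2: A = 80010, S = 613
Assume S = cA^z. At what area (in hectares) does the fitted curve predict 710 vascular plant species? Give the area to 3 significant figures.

122000 hectares

z = ln(613/126) / ln(80010/838.7) = 1.5821 / 4.5581 = 0.3471
c = 126 / 838.7^0.3471 = 126 / 10.35 = 12.18
A = (710/12.18)^(1/0.3471) ⇒ ln A = ln(58.3)/0.3471 = 11.7131
A = e^11.7131 ≈ 122166 hectares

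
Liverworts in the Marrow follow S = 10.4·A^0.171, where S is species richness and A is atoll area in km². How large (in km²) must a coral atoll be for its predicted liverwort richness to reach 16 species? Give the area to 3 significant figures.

16 = 10.4 × A^0.171  ⇒  A^0.171 = 16/10.4 = 1.538
ln A = ln(1.538) / 0.171 = 0.4308 / 0.171 = 2.5192
A = e^2.5192 ≈ 12.42 km²

12.4 km²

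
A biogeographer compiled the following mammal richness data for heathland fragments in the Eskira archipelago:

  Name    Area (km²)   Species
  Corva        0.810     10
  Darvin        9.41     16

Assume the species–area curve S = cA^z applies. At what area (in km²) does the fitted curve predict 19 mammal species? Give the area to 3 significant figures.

z = ln(16/10) / ln(9.41/0.81) = 0.4700 / 2.4525 = 0.1916
c = 10 / 0.81^0.1916 = 10 / 0.9604 = 10.41
A = (19/10.41)^(1/0.1916) ⇒ ln A = ln(1.825)/0.1916 = 3.1385
A = e^3.1385 ≈ 23.07 km²

23.1 km²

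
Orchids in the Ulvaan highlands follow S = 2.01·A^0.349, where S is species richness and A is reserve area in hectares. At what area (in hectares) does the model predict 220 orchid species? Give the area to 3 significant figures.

697000 hectares

220 = 2.01 × A^0.349  ⇒  A^0.349 = 220/2.01 = 109.5
ln A = ln(109.5) / 0.349 = 4.6955 / 0.349 = 13.4541
A = e^13.4541 ≈ 696717 hectares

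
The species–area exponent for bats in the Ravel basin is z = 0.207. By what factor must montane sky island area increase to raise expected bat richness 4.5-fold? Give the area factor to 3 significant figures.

(A₂/A₁)^0.207 = 4.5, so A₂/A₁ = 4.5^(1/0.207) = 4.5^4.831
ln(A₂/A₁) = ln 4.5 / 0.207 = 1.5041 / 0.207 = 7.2661
A₂/A₁ = e^7.2661 ≈ 1431

1430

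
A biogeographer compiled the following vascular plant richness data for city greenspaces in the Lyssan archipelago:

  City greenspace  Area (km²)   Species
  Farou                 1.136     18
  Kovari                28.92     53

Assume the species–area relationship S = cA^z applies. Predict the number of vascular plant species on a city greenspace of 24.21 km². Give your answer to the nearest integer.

z = ln(53/18) / ln(28.92/1.136) = 1.0799 / 3.2370 = 0.3336
c = 18 / 1.136^0.3336 = 18 / 1.043 = 17.25
S₃ = 17.25 × 24.21^0.3336 = 17.25 × 2.895 ≈ 49.95

50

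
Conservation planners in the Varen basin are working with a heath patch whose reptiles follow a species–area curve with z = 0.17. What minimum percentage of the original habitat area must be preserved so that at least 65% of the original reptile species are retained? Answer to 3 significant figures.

7.93%

Need (A_new/A_old)^0.17 = 0.65, so A_new/A_old = 0.65^(1/0.17) = 0.65^5.882
ln(A_new/A_old) = ln 0.65 / 0.17 = -0.4308 / 0.17 = -2.5340
A_new/A_old = e^-2.5340 ≈ 0.07934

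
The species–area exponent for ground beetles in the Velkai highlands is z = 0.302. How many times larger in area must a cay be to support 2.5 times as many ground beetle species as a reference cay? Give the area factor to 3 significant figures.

20.8

(A₂/A₁)^0.302 = 2.5, so A₂/A₁ = 2.5^(1/0.302) = 2.5^3.311
ln(A₂/A₁) = ln 2.5 / 0.302 = 0.9163 / 0.302 = 3.0341
A₂/A₁ = e^3.0341 ≈ 20.78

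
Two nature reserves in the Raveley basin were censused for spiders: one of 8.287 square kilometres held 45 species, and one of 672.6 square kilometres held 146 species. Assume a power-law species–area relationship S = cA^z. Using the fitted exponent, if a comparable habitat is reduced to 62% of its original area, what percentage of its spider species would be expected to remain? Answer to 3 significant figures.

88.0%

z = ln(146/45) / ln(672.6/8.287) = 1.1769 / 4.3965 = 0.2677
S_new/S_old = (A_new/A_old)^z = 0.62^0.2677 = exp(0.2677 × -0.4780) = 0.8799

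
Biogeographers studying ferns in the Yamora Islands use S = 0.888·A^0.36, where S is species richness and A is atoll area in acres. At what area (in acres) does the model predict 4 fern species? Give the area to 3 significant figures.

4 = 0.888 × A^0.36  ⇒  A^0.36 = 4/0.888 = 4.505
ln A = ln(4.505) / 0.36 = 1.5051 / 0.36 = 4.1808
A = e^4.1808 ≈ 65.42 acres

65.4 acres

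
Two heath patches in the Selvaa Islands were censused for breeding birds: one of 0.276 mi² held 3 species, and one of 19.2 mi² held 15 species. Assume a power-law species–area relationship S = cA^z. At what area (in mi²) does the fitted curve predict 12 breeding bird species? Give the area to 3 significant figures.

10.7 mi²

z = ln(15/3) / ln(19.2/0.276) = 1.6094 / 4.2423 = 0.3794
c = 3 / 0.276^0.3794 = 3 / 0.6136 = 4.889
A = (12/4.889)^(1/0.3794) ⇒ ln A = ln(2.454)/0.3794 = 2.3667
A = e^2.3667 ≈ 10.66 mi²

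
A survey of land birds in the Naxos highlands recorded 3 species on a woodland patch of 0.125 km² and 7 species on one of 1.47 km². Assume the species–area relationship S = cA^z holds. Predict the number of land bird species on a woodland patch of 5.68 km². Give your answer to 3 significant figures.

z = ln(7/3) / ln(1.47/0.125) = 0.8473 / 2.4647 = 0.3438
c = 3 / 0.125^0.3438 = 3 / 0.4893 = 6.132
S₃ = 6.132 × 5.68^0.3438 = 6.132 × 1.817 ≈ 11.14

11.1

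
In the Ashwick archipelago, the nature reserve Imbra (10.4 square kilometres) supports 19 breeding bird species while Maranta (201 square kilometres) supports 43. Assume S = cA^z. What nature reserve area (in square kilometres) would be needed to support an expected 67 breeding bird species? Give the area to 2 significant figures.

z = ln(43/19) / ln(201/10.4) = 0.8168 / 2.9615 = 0.2758
c = 19 / 10.4^0.2758 = 19 / 1.908 = 9.96
A = (67/9.96)^(1/0.2758) ⇒ ln A = ln(6.727)/0.2758 = 6.9114
A = e^6.9114 ≈ 1004 square kilometres

1000 square kilometres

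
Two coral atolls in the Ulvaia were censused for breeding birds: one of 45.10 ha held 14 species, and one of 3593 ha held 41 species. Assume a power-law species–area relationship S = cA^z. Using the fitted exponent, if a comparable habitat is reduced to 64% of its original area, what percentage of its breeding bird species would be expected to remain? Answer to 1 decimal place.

z = ln(41/14) / ln(3593/45.1) = 1.0745 / 4.3779 = 0.2454
S_new/S_old = (A_new/A_old)^z = 0.64^0.2454 = exp(0.2454 × -0.4463) = 0.8962

89.6%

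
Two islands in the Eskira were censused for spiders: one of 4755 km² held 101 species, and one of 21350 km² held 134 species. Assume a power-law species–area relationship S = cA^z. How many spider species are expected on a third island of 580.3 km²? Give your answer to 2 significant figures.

68

z = ln(134/101) / ln(21350/4755) = 0.2827 / 1.5019 = 0.1882
c = 101 / 4755^0.1882 = 101 / 4.923 = 20.52
S₃ = 20.52 × 580.3^0.1882 = 20.52 × 3.313 ≈ 67.98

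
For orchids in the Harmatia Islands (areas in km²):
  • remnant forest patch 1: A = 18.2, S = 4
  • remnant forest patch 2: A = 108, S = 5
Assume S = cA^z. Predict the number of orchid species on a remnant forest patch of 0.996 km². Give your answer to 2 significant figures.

2.8

z = ln(5/4) / ln(108/18.2) = 0.2231 / 1.7807 = 0.1253
c = 4 / 18.2^0.1253 = 4 / 1.438 = 2.781
S₃ = 2.781 × 0.996^0.1253 = 2.781 × 0.9995 ≈ 2.779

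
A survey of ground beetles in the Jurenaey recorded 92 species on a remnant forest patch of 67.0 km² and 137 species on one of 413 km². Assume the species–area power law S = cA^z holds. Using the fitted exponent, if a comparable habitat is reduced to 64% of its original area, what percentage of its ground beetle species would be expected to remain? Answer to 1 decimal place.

z = ln(137/92) / ln(413/67) = 0.3982 / 1.8188 = 0.2189
S_new/S_old = (A_new/A_old)^z = 0.64^0.2189 = exp(0.2189 × -0.4463) = 0.9069

90.7%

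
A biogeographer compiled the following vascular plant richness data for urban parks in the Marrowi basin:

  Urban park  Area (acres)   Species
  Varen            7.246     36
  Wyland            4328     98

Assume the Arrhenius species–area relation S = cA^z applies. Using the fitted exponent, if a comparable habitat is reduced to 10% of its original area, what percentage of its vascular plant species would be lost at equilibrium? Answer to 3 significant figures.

z = ln(98/36) / ln(4328/7.246) = 1.0014 / 6.3924 = 0.1567
S_new/S_old = (A_new/A_old)^z = 0.1^0.1567 = exp(0.1567 × -2.3026) = 0.6972
Fraction lost = 1 − 0.6972 = 0.3028

30.3%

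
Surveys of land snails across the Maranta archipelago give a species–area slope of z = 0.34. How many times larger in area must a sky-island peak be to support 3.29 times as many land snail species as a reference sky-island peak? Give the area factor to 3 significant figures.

33.2

(A₂/A₁)^0.34 = 3.29, so A₂/A₁ = 3.29^(1/0.34) = 3.29^2.941
ln(A₂/A₁) = ln 3.29 / 0.34 = 1.1909 / 0.34 = 3.5026
A₂/A₁ = e^3.5026 ≈ 33.2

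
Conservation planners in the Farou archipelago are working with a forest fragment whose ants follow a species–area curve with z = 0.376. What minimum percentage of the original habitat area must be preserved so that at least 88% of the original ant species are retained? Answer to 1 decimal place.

71.2%

Need (A_new/A_old)^0.376 = 0.88, so A_new/A_old = 0.88^(1/0.376) = 0.88^2.66
ln(A_new/A_old) = ln 0.88 / 0.376 = -0.1278 / 0.376 = -0.3400
A_new/A_old = e^-0.3400 ≈ 0.7118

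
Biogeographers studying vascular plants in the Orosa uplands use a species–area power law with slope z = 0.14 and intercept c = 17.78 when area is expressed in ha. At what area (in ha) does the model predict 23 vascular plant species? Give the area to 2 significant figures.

6.3 ha

23 = 17.78 × A^0.14  ⇒  A^0.14 = 23/17.78 = 1.294
ln A = ln(1.294) / 0.14 = 0.2574 / 0.14 = 1.8387
A = e^1.8387 ≈ 6.288 ha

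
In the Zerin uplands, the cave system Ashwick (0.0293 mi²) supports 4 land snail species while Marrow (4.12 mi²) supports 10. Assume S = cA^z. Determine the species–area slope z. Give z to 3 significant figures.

Taking logs: ln S = ln c + z ln A, so z = (ln S₂ − ln S₁)/(ln A₂ − ln A₁).
z = ln(10/4) / ln(4.12/0.0293) = ln(2.5) / ln(140.6) = 0.9163 / 4.9460 = 0.1853

0.185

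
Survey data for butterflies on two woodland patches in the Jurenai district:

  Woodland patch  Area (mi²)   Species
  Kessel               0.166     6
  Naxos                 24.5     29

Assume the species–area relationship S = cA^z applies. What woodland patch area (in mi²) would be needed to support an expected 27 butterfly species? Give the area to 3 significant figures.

19.5 mi²

z = ln(29/6) / ln(24.5/0.166) = 1.5755 / 4.9944 = 0.3155
c = 6 / 0.166^0.3155 = 6 / 0.5675 = 10.57
A = (27/10.57)^(1/0.3155) ⇒ ln A = ln(2.554)/0.3155 = 2.9721
A = e^2.9721 ≈ 19.53 mi²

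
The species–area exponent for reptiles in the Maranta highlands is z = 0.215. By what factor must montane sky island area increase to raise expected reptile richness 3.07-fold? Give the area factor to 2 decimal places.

(A₂/A₁)^0.215 = 3.07, so A₂/A₁ = 3.07^(1/0.215) = 3.07^4.651
ln(A₂/A₁) = ln 3.07 / 0.215 = 1.1217 / 0.215 = 5.2171
A₂/A₁ = e^5.2171 ≈ 184.4

184.40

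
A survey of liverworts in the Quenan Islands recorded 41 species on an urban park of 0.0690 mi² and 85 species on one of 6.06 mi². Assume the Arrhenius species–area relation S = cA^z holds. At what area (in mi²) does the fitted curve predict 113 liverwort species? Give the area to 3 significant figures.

34.8 mi²

z = ln(85/41) / ln(6.06/0.069) = 0.7291 / 4.4754 = 0.1629
c = 41 / 0.069^0.1629 = 41 / 0.6469 = 63.38
A = (113/63.38)^(1/0.1629) ⇒ ln A = ln(1.783)/0.1629 = 3.5495
A = e^3.5495 ≈ 34.8 mi²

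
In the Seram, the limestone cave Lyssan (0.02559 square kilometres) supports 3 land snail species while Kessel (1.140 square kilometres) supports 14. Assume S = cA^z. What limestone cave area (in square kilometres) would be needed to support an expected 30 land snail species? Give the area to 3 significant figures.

z = ln(14/3) / ln(1.14/0.02559) = 1.5404 / 3.7966 = 0.4057
c = 3 / 0.02559^0.4057 = 3 / 0.226 = 13.28
A = (30/13.28)^(1/0.4057) ⇒ ln A = ln(2.26)/0.4057 = 2.0094
A = e^2.0094 ≈ 7.459 square kilometres

7.46 square kilometres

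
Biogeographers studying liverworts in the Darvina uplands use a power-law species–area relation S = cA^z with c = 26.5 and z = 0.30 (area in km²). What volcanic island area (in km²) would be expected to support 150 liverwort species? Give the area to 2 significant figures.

320 km²

150 = 26.5 × A^0.3  ⇒  A^0.3 = 150/26.5 = 5.66
ln A = ln(5.66) / 0.3 = 1.7335 / 0.3 = 5.7783
A = e^5.7783 ≈ 323.2 km²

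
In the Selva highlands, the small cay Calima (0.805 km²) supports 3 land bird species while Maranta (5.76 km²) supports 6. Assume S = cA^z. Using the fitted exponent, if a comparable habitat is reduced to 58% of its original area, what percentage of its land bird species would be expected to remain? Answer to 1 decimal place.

82.5%

z = ln(6/3) / ln(5.76/0.805) = 0.6931 / 1.9679 = 0.3522
S_new/S_old = (A_new/A_old)^z = 0.58^0.3522 = exp(0.3522 × -0.5447) = 0.8254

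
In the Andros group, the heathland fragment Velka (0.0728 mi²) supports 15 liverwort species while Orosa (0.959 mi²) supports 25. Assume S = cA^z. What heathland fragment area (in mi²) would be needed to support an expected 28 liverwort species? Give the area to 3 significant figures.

1.70 mi²

z = ln(25/15) / ln(0.959/0.0728) = 0.5108 / 2.5782 = 0.1981
c = 15 / 0.0728^0.1981 = 15 / 0.595 = 25.21
A = (28/25.21)^(1/0.1981) ⇒ ln A = ln(1.111)/0.1981 = 0.5301
A = e^0.5301 ≈ 1.699 mi²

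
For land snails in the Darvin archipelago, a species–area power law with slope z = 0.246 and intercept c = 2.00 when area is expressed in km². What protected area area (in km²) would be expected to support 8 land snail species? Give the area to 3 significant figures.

280 km²

8 = 2 × A^0.246  ⇒  A^0.246 = 8/2 = 4
ln A = ln(4) / 0.246 = 1.3863 / 0.246 = 5.6353
A = e^5.6353 ≈ 280.2 km²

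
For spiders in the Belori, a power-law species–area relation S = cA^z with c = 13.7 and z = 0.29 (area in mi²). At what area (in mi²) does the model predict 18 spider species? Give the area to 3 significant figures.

18 = 13.7 × A^0.29  ⇒  A^0.29 = 18/13.7 = 1.314
ln A = ln(1.314) / 0.29 = 0.2730 / 0.29 = 0.9413
A = e^0.9413 ≈ 2.563 mi²

2.56 mi²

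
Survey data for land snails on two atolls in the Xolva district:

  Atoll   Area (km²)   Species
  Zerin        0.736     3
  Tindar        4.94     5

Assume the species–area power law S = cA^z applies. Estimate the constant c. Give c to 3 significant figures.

z = ln(S₂/S₁) / ln(A₂/A₁) = ln(5/3) / ln(4.94/0.736) = 0.5108 / 1.9039 = 0.2683
c = S₁ / A₁^z = 3 / 0.736^0.2683 = 3 / 0.921 = 3.257

3.26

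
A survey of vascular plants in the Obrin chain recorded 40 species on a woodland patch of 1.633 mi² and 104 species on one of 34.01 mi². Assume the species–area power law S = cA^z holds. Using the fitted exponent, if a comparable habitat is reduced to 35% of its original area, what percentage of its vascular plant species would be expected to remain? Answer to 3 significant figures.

z = ln(104/40) / ln(34.01/1.633) = 0.9555 / 3.0362 = 0.3147
S_new/S_old = (A_new/A_old)^z = 0.35^0.3147 = exp(0.3147 × -1.0498) = 0.7186

71.9%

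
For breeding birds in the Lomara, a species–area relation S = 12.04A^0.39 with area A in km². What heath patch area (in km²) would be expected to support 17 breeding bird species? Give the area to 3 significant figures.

17 = 12.04 × A^0.39  ⇒  A^0.39 = 17/12.04 = 1.412
ln A = ln(1.412) / 0.39 = 0.3450 / 0.39 = 0.8846
A = e^0.8846 ≈ 2.422 km²

2.42 km²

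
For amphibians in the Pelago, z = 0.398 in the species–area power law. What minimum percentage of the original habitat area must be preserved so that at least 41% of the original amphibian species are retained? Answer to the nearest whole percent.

11%

Need (A_new/A_old)^0.398 = 0.41, so A_new/A_old = 0.41^(1/0.398) = 0.41^2.513
ln(A_new/A_old) = ln 0.41 / 0.398 = -0.8916 / 0.398 = -2.2402
A_new/A_old = e^-2.2402 ≈ 0.1064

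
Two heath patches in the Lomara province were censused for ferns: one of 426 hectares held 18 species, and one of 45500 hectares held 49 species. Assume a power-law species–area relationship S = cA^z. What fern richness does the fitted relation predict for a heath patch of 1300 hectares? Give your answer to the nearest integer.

23

z = ln(49/18) / ln(45500/426) = 1.0014 / 4.6710 = 0.2144
c = 18 / 426^0.2144 = 18 / 3.662 = 4.915
S₃ = 4.915 × 1300^0.2144 = 4.915 × 4.652 ≈ 22.86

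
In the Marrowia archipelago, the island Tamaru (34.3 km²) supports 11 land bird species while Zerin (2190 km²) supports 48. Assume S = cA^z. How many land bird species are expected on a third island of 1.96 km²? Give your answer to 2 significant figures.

z = ln(48/11) / ln(2190/34.3) = 1.4733 / 4.1565 = 0.3545
c = 11 / 34.3^0.3545 = 11 / 3.501 = 3.142
S₃ = 3.142 × 1.96^0.3545 = 3.142 × 1.269 ≈ 3.988

4.0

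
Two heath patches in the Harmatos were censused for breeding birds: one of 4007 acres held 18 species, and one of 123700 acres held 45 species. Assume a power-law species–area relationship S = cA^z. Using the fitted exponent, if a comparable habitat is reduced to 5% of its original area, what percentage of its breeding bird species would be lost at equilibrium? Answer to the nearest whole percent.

z = ln(45/18) / ln(123700/4007) = 0.9163 / 3.4298 = 0.2672
S_new/S_old = (A_new/A_old)^z = 0.05^0.2672 = exp(0.2672 × -2.9957) = 0.4492
Fraction lost = 1 − 0.4492 = 0.5508

55%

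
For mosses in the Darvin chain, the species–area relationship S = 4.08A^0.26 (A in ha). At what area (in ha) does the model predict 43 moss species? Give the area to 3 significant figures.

8590 ha

43 = 4.08 × A^0.26  ⇒  A^0.26 = 43/4.08 = 10.54
ln A = ln(10.54) / 0.26 = 2.3551 / 0.26 = 9.0581
A = e^9.0581 ≈ 8588 ha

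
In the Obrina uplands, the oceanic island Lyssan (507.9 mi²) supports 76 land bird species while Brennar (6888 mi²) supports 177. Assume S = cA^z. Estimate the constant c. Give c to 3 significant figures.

10.1

z = ln(S₂/S₁) / ln(A₂/A₁) = ln(177/76) / ln(6888/507.9) = 0.8454 / 2.6073 = 0.3243
c = S₁ / A₁^z = 76 / 507.9^0.3243 = 76 / 7.54 = 10.08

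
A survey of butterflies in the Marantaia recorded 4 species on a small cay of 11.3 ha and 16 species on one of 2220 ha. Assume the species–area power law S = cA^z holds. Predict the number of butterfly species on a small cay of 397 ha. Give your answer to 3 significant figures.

10.2

z = ln(16/4) / ln(2220/11.3) = 1.3863 / 5.2805 = 0.2625
c = 4 / 11.3^0.2625 = 4 / 1.89 = 2.116
S₃ = 2.116 × 397^0.2625 = 2.116 × 4.811 ≈ 10.18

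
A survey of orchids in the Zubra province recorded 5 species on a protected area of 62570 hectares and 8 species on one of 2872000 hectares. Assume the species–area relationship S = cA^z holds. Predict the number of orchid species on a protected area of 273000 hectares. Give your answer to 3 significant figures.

5.99

z = ln(8/5) / ln(2872000/62570) = 0.4700 / 3.8265 = 0.1228
c = 5 / 62570^0.1228 = 5 / 3.883 = 1.288
S₃ = 1.288 × 273000^0.1228 = 1.288 × 4.653 ≈ 5.992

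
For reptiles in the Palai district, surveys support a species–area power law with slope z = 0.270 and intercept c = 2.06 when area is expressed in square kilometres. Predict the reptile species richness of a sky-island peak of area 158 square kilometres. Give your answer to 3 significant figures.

8.08

S = 2.06 × 158^0.27
ln S = ln 2.06 + 0.27 × ln 158 = 0.7227 + 0.27 × 5.0626 = 2.0896
S = e^2.0896 ≈ 8.082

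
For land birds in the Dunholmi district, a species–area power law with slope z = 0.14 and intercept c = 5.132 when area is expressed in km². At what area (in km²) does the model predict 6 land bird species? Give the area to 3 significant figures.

6 = 5.132 × A^0.14  ⇒  A^0.14 = 6/5.132 = 1.169
ln A = ln(1.169) / 0.14 = 0.1563 / 0.14 = 1.1162
A = e^1.1162 ≈ 3.053 km²

3.05 km²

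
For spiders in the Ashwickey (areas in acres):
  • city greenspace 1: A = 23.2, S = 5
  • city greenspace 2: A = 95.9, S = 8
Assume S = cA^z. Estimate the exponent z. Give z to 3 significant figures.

0.331

Taking logs: ln S = ln c + z ln A, so z = (ln S₂ − ln S₁)/(ln A₂ − ln A₁).
z = ln(8/5) / ln(95.9/23.2) = ln(1.6) / ln(4.134) = 0.4700 / 1.4192 = 0.3312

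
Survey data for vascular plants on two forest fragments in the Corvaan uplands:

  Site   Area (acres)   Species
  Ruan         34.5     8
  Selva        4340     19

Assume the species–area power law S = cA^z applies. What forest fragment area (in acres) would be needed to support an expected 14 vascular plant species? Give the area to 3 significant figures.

787 acres

z = ln(19/8) / ln(4340/34.5) = 0.8650 / 4.8347 = 0.1789
c = 8 / 34.5^0.1789 = 8 / 1.884 = 4.246
A = (14/4.246)^(1/0.1789) ⇒ ln A = ln(3.297)/0.1789 = 6.6688
A = e^6.6688 ≈ 787.4 acres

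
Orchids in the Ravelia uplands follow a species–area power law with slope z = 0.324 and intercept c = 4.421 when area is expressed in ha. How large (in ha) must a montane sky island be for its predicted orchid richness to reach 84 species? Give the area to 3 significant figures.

8850 ha

84 = 4.421 × A^0.324  ⇒  A^0.324 = 84/4.421 = 19
ln A = ln(19) / 0.324 = 2.9445 / 0.324 = 9.0878
A = e^9.0878 ≈ 8847 ha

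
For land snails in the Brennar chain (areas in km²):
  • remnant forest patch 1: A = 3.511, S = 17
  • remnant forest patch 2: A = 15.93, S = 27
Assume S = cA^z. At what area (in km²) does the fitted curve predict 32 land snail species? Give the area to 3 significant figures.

27.8 km²

z = ln(27/17) / ln(15.93/3.511) = 0.4626 / 1.5123 = 0.3059
c = 17 / 3.511^0.3059 = 17 / 1.468 = 11.58
A = (32/11.58)^(1/0.3059) ⇒ ln A = ln(2.764)/0.3059 = 3.3236
A = e^3.3236 ≈ 27.76 km²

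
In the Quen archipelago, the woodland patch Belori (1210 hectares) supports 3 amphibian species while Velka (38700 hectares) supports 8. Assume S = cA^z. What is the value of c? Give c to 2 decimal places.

z = ln(S₂/S₁) / ln(A₂/A₁) = ln(8/3) / ln(38700/1210) = 0.9808 / 3.4652 = 0.2830
c = S₁ / A₁^z = 3 / 1210^0.2830 = 3 / 7.457 = 0.4023

0.40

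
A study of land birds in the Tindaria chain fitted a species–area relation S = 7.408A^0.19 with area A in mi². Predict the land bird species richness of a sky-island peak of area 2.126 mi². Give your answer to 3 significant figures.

S = 7.408 × 2.126^0.19
ln S = ln 7.408 + 0.19 × ln 2.126 = 2.0026 + 0.19 × 0.7542 = 2.1459
S = e^2.1459 ≈ 8.549

8.55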